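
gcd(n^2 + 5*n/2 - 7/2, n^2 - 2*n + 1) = n - 1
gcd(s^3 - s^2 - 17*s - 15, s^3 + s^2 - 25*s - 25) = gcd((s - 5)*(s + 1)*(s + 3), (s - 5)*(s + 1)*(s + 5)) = s^2 - 4*s - 5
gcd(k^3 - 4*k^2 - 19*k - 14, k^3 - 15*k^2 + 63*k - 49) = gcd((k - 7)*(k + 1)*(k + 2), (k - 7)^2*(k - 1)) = k - 7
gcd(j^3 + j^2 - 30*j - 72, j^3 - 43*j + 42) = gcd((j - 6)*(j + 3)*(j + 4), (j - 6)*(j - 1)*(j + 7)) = j - 6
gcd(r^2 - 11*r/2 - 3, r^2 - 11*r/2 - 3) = r^2 - 11*r/2 - 3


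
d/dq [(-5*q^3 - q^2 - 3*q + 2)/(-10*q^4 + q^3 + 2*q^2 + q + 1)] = (-50*q^6 - 20*q^5 - 99*q^4 + 76*q^3 - 16*q^2 - 10*q - 5)/(100*q^8 - 20*q^7 - 39*q^6 - 16*q^5 - 14*q^4 + 6*q^3 + 5*q^2 + 2*q + 1)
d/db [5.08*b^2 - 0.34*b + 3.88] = 10.16*b - 0.34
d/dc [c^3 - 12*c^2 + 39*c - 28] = 3*c^2 - 24*c + 39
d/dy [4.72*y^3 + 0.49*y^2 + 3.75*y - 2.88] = 14.16*y^2 + 0.98*y + 3.75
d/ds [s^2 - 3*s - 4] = 2*s - 3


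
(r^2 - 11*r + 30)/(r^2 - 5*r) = (r - 6)/r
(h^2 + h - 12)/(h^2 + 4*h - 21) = (h + 4)/(h + 7)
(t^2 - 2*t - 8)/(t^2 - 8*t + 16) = (t + 2)/(t - 4)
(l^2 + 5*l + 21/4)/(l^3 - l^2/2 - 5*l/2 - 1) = (4*l^2 + 20*l + 21)/(2*(2*l^3 - l^2 - 5*l - 2))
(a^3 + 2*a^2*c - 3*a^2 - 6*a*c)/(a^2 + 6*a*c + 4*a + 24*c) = a*(a^2 + 2*a*c - 3*a - 6*c)/(a^2 + 6*a*c + 4*a + 24*c)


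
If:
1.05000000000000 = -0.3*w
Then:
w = -3.50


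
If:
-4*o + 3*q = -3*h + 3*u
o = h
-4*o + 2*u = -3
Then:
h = u/2 + 3/4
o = u/2 + 3/4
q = 7*u/6 + 1/4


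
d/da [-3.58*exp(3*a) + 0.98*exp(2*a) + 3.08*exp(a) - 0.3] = (-10.74*exp(2*a) + 1.96*exp(a) + 3.08)*exp(a)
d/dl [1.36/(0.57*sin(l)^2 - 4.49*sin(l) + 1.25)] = (6.1064 - 1.5504*sin(l))*cos(l)/(0.57*sin(l)^2 - 4.49*sin(l) + 1.25)^2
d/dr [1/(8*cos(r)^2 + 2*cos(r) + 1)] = 2*(8*cos(r) + 1)*sin(r)/(8*cos(r)^2 + 2*cos(r) + 1)^2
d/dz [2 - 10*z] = -10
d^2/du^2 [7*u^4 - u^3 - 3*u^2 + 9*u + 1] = 84*u^2 - 6*u - 6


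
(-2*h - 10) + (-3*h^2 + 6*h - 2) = -3*h^2 + 4*h - 12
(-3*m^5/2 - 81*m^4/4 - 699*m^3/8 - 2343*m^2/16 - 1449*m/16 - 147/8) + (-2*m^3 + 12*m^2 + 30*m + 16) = -3*m^5/2 - 81*m^4/4 - 715*m^3/8 - 2151*m^2/16 - 969*m/16 - 19/8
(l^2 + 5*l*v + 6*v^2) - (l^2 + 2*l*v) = 3*l*v + 6*v^2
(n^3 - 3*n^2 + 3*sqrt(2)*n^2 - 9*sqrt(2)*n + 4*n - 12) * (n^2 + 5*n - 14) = n^5 + 2*n^4 + 3*sqrt(2)*n^4 - 25*n^3 + 6*sqrt(2)*n^3 - 87*sqrt(2)*n^2 + 50*n^2 - 116*n + 126*sqrt(2)*n + 168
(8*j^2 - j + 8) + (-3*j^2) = 5*j^2 - j + 8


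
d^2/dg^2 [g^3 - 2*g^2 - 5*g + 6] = 6*g - 4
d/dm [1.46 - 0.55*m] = -0.550000000000000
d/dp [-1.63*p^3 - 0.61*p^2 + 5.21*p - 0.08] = -4.89*p^2 - 1.22*p + 5.21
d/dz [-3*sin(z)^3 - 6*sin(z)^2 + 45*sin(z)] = 3*(-3*sin(z)^2 - 4*sin(z) + 15)*cos(z)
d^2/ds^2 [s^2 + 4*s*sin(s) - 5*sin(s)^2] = -4*s*sin(s) + 20*sin(s)^2 + 8*cos(s) - 8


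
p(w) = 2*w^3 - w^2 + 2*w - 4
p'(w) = 6*w^2 - 2*w + 2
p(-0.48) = -5.41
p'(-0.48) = 4.34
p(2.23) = 17.67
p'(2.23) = 27.38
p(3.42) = 71.15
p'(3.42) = 65.34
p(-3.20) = -86.18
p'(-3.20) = 69.84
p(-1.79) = -22.25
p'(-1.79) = 24.80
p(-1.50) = -16.00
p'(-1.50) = 18.50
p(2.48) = 25.32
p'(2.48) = 33.94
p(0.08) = -3.85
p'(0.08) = 1.88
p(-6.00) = -484.00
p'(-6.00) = 230.00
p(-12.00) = -3628.00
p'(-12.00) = 890.00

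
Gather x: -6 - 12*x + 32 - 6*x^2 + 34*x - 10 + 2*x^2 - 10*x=-4*x^2 + 12*x + 16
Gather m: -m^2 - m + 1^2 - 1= -m^2 - m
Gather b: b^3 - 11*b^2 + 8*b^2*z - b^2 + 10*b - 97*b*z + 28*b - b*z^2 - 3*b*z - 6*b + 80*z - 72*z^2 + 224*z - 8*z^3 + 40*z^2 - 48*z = b^3 + b^2*(8*z - 12) + b*(-z^2 - 100*z + 32) - 8*z^3 - 32*z^2 + 256*z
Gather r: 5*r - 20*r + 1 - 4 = -15*r - 3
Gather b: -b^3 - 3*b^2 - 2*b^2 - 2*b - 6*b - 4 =-b^3 - 5*b^2 - 8*b - 4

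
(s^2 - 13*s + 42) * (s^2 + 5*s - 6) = s^4 - 8*s^3 - 29*s^2 + 288*s - 252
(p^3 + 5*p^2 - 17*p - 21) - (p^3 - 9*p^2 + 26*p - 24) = 14*p^2 - 43*p + 3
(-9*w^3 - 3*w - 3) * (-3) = 27*w^3 + 9*w + 9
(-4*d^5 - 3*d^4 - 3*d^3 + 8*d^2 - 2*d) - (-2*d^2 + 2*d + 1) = -4*d^5 - 3*d^4 - 3*d^3 + 10*d^2 - 4*d - 1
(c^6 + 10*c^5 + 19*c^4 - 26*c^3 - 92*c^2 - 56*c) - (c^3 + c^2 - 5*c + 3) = c^6 + 10*c^5 + 19*c^4 - 27*c^3 - 93*c^2 - 51*c - 3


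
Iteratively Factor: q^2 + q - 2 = (q + 2)*(q - 1)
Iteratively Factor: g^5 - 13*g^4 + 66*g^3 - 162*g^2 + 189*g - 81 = (g - 3)*(g^4 - 10*g^3 + 36*g^2 - 54*g + 27) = (g - 3)^2*(g^3 - 7*g^2 + 15*g - 9) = (g - 3)^3*(g^2 - 4*g + 3) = (g - 3)^4*(g - 1)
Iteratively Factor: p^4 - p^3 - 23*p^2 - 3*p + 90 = (p + 3)*(p^3 - 4*p^2 - 11*p + 30) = (p - 5)*(p + 3)*(p^2 + p - 6) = (p - 5)*(p - 2)*(p + 3)*(p + 3)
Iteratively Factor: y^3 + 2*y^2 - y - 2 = (y + 2)*(y^2 - 1) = (y - 1)*(y + 2)*(y + 1)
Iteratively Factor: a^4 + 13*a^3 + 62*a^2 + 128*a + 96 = (a + 4)*(a^3 + 9*a^2 + 26*a + 24) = (a + 3)*(a + 4)*(a^2 + 6*a + 8) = (a + 3)*(a + 4)^2*(a + 2)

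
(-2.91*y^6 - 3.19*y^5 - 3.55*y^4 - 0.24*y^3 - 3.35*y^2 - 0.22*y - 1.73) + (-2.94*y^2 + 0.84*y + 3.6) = -2.91*y^6 - 3.19*y^5 - 3.55*y^4 - 0.24*y^3 - 6.29*y^2 + 0.62*y + 1.87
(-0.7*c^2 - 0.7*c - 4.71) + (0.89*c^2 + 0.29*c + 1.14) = 0.19*c^2 - 0.41*c - 3.57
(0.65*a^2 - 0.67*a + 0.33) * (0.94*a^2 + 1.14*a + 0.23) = 0.611*a^4 + 0.1112*a^3 - 0.3041*a^2 + 0.2221*a + 0.0759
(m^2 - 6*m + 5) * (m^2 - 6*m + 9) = m^4 - 12*m^3 + 50*m^2 - 84*m + 45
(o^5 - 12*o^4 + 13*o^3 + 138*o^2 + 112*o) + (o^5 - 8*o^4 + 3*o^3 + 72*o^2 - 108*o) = 2*o^5 - 20*o^4 + 16*o^3 + 210*o^2 + 4*o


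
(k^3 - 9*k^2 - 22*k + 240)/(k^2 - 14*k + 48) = k + 5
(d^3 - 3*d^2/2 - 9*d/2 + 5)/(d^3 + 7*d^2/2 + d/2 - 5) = (2*d - 5)/(2*d + 5)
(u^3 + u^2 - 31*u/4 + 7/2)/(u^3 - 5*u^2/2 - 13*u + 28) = (u - 1/2)/(u - 4)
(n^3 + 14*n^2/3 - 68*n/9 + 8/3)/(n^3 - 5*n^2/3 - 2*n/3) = (-9*n^3 - 42*n^2 + 68*n - 24)/(3*n*(-3*n^2 + 5*n + 2))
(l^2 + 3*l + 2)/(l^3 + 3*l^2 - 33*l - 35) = (l + 2)/(l^2 + 2*l - 35)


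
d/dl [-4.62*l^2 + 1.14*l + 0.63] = 1.14 - 9.24*l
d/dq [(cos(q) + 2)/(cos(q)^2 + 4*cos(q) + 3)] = (cos(q)^2 + 4*cos(q) + 5)*sin(q)/(cos(q)^2 + 4*cos(q) + 3)^2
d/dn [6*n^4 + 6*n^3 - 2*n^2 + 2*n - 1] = 24*n^3 + 18*n^2 - 4*n + 2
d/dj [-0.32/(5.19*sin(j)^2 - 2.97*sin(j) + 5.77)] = (3.3216*sin(j) - 0.9504)*cos(j)/(5.19*sin(j)^2 - 2.97*sin(j) + 5.77)^2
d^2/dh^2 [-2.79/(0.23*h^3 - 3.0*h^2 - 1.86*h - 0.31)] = ((3.8502*h - 16.74)*(-0.23*h^3 + 3.0*h^2 + 1.86*h + 0.31) + 2.79*(-1.38*h^2 + 12.0*h + 3.72)*(-0.69*h^2 + 6.0*h + 1.86))/(-0.23*h^3 + 3.0*h^2 + 1.86*h + 0.31)^3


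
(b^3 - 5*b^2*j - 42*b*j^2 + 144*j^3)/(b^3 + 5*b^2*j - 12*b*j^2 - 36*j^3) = (b - 8*j)/(b + 2*j)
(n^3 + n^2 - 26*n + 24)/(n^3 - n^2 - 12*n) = (n^2 + 5*n - 6)/(n*(n + 3))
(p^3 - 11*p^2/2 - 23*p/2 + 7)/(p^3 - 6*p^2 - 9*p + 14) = (p - 1/2)/(p - 1)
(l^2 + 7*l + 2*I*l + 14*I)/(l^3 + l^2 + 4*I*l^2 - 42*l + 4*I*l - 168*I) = (l + 2*I)/(l^2 + l*(-6 + 4*I) - 24*I)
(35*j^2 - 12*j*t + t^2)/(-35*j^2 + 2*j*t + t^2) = (-7*j + t)/(7*j + t)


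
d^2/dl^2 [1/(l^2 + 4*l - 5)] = 2*(-l^2 - 4*l + 4*(l + 2)^2 + 5)/(l^2 + 4*l - 5)^3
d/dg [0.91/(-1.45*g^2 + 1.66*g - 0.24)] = (2.639*g - 1.5106)/(1.45*g^2 - 1.66*g + 0.24)^2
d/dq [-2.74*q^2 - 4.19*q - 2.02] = -5.48*q - 4.19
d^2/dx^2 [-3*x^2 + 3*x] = -6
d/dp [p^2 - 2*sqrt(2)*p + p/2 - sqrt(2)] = 2*p - 2*sqrt(2) + 1/2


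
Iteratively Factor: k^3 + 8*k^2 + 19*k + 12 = (k + 4)*(k^2 + 4*k + 3) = (k + 3)*(k + 4)*(k + 1)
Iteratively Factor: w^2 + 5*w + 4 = (w + 4)*(w + 1)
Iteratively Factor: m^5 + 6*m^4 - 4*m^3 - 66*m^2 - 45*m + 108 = (m + 4)*(m^4 + 2*m^3 - 12*m^2 - 18*m + 27) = (m - 3)*(m + 4)*(m^3 + 5*m^2 + 3*m - 9) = (m - 3)*(m + 3)*(m + 4)*(m^2 + 2*m - 3) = (m - 3)*(m - 1)*(m + 3)*(m + 4)*(m + 3)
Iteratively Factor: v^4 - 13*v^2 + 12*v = (v - 1)*(v^3 + v^2 - 12*v) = (v - 1)*(v + 4)*(v^2 - 3*v) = (v - 3)*(v - 1)*(v + 4)*(v)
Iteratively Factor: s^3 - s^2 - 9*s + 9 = (s - 3)*(s^2 + 2*s - 3) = (s - 3)*(s + 3)*(s - 1)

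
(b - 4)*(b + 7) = b^2 + 3*b - 28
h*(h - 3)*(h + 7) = h^3 + 4*h^2 - 21*h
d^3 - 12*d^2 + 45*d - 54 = (d - 6)*(d - 3)^2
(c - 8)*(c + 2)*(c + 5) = c^3 - c^2 - 46*c - 80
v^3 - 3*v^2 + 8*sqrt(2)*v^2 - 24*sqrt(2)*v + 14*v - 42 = (v - 3)*(v + sqrt(2))*(v + 7*sqrt(2))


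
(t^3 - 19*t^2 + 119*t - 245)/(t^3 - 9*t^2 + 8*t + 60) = (t^2 - 14*t + 49)/(t^2 - 4*t - 12)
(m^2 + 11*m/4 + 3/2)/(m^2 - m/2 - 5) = (4*m + 3)/(2*(2*m - 5))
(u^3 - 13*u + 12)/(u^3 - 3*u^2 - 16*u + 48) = (u - 1)/(u - 4)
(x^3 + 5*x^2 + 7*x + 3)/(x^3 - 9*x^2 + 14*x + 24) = (x^2 + 4*x + 3)/(x^2 - 10*x + 24)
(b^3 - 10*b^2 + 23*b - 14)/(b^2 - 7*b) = b - 3 + 2/b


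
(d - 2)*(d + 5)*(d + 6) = d^3 + 9*d^2 + 8*d - 60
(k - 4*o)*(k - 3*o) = k^2 - 7*k*o + 12*o^2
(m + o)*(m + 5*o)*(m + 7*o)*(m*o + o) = m^4*o + 13*m^3*o^2 + m^3*o + 47*m^2*o^3 + 13*m^2*o^2 + 35*m*o^4 + 47*m*o^3 + 35*o^4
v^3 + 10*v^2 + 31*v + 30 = (v + 2)*(v + 3)*(v + 5)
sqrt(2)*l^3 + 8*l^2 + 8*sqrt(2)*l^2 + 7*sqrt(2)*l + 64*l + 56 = (l + 7)*(l + 4*sqrt(2))*(sqrt(2)*l + sqrt(2))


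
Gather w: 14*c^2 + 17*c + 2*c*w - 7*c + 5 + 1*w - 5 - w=14*c^2 + 2*c*w + 10*c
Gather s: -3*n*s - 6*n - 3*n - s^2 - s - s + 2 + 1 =-9*n - s^2 + s*(-3*n - 2) + 3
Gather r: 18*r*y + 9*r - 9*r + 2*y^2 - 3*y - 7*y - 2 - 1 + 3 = 18*r*y + 2*y^2 - 10*y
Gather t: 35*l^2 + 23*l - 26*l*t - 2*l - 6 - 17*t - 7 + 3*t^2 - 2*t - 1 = 35*l^2 + 21*l + 3*t^2 + t*(-26*l - 19) - 14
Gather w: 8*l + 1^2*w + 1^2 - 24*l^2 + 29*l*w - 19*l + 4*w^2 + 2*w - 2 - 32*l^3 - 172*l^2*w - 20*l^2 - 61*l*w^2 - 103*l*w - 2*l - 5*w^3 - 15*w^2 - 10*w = -32*l^3 - 44*l^2 - 13*l - 5*w^3 + w^2*(-61*l - 11) + w*(-172*l^2 - 74*l - 7) - 1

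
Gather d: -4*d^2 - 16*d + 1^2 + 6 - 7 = -4*d^2 - 16*d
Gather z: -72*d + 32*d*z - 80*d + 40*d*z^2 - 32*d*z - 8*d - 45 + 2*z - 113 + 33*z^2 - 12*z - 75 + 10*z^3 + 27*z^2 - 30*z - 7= -160*d + 10*z^3 + z^2*(40*d + 60) - 40*z - 240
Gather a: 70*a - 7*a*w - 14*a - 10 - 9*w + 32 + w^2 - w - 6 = a*(56 - 7*w) + w^2 - 10*w + 16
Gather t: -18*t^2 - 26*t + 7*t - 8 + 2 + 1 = -18*t^2 - 19*t - 5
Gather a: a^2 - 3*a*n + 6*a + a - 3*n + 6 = a^2 + a*(7 - 3*n) - 3*n + 6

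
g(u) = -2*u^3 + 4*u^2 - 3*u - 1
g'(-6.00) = -267.00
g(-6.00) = 593.00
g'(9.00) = -417.00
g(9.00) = -1162.00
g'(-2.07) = -45.27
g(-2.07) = 40.09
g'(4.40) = -83.96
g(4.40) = -107.13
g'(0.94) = -0.78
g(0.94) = -1.95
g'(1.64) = -6.02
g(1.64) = -3.98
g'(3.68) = -54.81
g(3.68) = -57.54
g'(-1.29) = -23.30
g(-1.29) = 13.82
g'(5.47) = -138.77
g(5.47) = -225.06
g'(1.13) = -1.62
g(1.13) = -2.17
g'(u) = -6*u^2 + 8*u - 3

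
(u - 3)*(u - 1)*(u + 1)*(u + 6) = u^4 + 3*u^3 - 19*u^2 - 3*u + 18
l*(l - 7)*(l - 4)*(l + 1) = l^4 - 10*l^3 + 17*l^2 + 28*l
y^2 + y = y*(y + 1)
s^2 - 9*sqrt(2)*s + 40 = (s - 5*sqrt(2))*(s - 4*sqrt(2))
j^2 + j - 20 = (j - 4)*(j + 5)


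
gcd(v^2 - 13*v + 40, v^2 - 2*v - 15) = v - 5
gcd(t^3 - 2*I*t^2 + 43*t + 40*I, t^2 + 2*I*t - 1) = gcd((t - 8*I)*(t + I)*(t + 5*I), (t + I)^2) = t + I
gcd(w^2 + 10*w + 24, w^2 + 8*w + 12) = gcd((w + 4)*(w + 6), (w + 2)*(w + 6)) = w + 6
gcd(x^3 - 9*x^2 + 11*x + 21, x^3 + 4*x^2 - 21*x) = x - 3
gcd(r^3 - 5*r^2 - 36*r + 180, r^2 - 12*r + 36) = r - 6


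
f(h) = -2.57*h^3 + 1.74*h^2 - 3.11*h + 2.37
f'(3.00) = -62.06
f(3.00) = -60.69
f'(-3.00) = -82.94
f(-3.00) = 96.75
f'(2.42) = -39.84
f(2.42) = -31.39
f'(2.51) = -42.95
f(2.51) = -35.11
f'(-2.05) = -42.65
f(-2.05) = 38.20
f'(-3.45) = -106.88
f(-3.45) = 139.34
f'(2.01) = -27.26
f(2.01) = -17.72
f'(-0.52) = -7.00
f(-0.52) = 4.82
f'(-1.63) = -29.27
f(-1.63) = 23.19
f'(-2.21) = -48.46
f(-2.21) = 45.48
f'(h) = -7.71*h^2 + 3.48*h - 3.11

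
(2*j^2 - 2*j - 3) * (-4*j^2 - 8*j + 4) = -8*j^4 - 8*j^3 + 36*j^2 + 16*j - 12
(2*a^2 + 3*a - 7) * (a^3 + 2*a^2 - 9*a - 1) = 2*a^5 + 7*a^4 - 19*a^3 - 43*a^2 + 60*a + 7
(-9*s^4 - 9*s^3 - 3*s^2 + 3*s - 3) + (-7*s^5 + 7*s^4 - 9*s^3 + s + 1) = -7*s^5 - 2*s^4 - 18*s^3 - 3*s^2 + 4*s - 2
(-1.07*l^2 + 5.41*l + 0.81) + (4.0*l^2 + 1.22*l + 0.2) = 2.93*l^2 + 6.63*l + 1.01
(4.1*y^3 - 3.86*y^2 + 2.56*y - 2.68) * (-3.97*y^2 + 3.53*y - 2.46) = -16.277*y^5 + 29.7972*y^4 - 33.875*y^3 + 29.172*y^2 - 15.758*y + 6.5928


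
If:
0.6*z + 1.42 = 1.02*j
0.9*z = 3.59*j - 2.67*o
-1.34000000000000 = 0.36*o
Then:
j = -5.86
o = -3.72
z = -12.33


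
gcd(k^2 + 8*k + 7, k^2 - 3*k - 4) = k + 1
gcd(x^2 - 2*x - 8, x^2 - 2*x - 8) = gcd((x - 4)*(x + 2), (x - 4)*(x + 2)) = x^2 - 2*x - 8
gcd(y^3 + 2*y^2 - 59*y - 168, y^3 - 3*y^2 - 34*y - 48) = y^2 - 5*y - 24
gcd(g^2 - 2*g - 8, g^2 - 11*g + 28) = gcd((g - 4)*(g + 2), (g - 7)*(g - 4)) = g - 4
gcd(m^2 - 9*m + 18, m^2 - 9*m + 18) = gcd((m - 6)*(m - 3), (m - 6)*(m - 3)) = m^2 - 9*m + 18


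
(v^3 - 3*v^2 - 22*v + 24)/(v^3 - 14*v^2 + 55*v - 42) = (v + 4)/(v - 7)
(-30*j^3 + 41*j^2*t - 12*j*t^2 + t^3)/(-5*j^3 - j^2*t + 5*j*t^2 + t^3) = (30*j^2 - 11*j*t + t^2)/(5*j^2 + 6*j*t + t^2)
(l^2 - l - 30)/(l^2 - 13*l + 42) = (l + 5)/(l - 7)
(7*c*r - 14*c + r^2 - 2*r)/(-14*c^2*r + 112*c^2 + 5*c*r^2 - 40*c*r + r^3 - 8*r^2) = (r - 2)/(-2*c*r + 16*c + r^2 - 8*r)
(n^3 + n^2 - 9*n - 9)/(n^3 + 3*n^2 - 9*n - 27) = (n + 1)/(n + 3)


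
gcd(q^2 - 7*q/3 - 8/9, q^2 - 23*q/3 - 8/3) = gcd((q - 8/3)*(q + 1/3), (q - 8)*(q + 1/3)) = q + 1/3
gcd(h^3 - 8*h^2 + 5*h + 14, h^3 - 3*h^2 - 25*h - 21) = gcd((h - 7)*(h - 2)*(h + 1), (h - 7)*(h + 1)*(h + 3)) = h^2 - 6*h - 7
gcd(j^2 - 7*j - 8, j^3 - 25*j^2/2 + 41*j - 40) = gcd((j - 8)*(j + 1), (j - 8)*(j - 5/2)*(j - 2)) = j - 8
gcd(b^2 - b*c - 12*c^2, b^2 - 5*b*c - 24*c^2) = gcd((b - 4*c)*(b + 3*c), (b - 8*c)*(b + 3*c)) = b + 3*c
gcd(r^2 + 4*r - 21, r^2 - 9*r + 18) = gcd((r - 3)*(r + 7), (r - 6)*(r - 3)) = r - 3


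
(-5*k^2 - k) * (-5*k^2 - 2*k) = 25*k^4 + 15*k^3 + 2*k^2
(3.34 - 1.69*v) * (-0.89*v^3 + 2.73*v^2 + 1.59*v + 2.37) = 1.5041*v^4 - 7.5863*v^3 + 6.4311*v^2 + 1.3053*v + 7.9158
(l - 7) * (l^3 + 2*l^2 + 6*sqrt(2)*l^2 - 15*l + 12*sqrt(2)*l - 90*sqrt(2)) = l^4 - 5*l^3 + 6*sqrt(2)*l^3 - 30*sqrt(2)*l^2 - 29*l^2 - 174*sqrt(2)*l + 105*l + 630*sqrt(2)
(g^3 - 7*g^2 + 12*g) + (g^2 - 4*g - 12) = g^3 - 6*g^2 + 8*g - 12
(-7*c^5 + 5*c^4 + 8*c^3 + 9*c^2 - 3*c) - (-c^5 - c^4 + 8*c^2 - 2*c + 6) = -6*c^5 + 6*c^4 + 8*c^3 + c^2 - c - 6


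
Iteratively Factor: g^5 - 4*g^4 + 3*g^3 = (g)*(g^4 - 4*g^3 + 3*g^2) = g^2*(g^3 - 4*g^2 + 3*g) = g^2*(g - 1)*(g^2 - 3*g) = g^3*(g - 1)*(g - 3)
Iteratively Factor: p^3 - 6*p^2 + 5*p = (p - 1)*(p^2 - 5*p) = p*(p - 1)*(p - 5)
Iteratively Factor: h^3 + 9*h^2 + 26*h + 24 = (h + 4)*(h^2 + 5*h + 6) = (h + 3)*(h + 4)*(h + 2)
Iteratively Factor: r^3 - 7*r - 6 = (r + 1)*(r^2 - r - 6) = (r + 1)*(r + 2)*(r - 3)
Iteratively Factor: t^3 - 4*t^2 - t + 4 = (t + 1)*(t^2 - 5*t + 4) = (t - 4)*(t + 1)*(t - 1)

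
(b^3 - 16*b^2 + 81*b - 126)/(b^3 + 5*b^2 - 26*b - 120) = (b^3 - 16*b^2 + 81*b - 126)/(b^3 + 5*b^2 - 26*b - 120)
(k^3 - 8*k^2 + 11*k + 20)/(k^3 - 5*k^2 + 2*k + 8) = (k - 5)/(k - 2)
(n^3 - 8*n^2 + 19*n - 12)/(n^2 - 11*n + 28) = (n^2 - 4*n + 3)/(n - 7)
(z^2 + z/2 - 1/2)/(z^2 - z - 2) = (z - 1/2)/(z - 2)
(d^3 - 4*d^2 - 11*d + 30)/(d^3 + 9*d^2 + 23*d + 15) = (d^2 - 7*d + 10)/(d^2 + 6*d + 5)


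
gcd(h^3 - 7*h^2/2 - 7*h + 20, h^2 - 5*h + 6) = h - 2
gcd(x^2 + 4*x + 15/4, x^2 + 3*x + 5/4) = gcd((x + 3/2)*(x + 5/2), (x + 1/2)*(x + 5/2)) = x + 5/2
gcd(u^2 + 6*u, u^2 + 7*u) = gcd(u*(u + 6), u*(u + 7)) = u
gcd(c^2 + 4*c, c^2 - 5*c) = c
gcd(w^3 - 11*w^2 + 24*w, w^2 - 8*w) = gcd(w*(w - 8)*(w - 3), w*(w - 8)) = w^2 - 8*w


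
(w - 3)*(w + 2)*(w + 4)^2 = w^4 + 7*w^3 + 2*w^2 - 64*w - 96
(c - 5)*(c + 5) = c^2 - 25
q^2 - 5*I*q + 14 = (q - 7*I)*(q + 2*I)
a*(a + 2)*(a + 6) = a^3 + 8*a^2 + 12*a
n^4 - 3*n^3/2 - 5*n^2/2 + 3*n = n*(n - 2)*(n - 1)*(n + 3/2)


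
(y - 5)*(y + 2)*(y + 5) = y^3 + 2*y^2 - 25*y - 50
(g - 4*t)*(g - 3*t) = g^2 - 7*g*t + 12*t^2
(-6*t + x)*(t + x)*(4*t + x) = -24*t^3 - 26*t^2*x - t*x^2 + x^3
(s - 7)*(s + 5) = s^2 - 2*s - 35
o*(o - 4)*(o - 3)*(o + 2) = o^4 - 5*o^3 - 2*o^2 + 24*o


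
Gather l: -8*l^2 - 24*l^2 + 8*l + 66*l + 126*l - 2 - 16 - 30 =-32*l^2 + 200*l - 48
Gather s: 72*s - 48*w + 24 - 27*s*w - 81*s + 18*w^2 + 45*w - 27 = s*(-27*w - 9) + 18*w^2 - 3*w - 3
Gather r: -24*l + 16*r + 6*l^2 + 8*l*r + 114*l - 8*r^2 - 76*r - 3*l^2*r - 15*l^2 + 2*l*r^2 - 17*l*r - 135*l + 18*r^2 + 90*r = -9*l^2 - 45*l + r^2*(2*l + 10) + r*(-3*l^2 - 9*l + 30)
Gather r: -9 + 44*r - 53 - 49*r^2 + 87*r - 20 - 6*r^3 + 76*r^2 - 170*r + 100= -6*r^3 + 27*r^2 - 39*r + 18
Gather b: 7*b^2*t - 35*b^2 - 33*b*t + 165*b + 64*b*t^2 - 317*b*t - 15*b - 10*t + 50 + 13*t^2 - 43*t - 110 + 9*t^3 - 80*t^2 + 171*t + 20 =b^2*(7*t - 35) + b*(64*t^2 - 350*t + 150) + 9*t^3 - 67*t^2 + 118*t - 40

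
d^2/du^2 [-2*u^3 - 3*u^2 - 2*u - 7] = -12*u - 6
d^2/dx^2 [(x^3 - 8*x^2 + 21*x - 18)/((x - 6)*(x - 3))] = 24/(x^3 - 18*x^2 + 108*x - 216)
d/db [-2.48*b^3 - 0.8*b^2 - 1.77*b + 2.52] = -7.44*b^2 - 1.6*b - 1.77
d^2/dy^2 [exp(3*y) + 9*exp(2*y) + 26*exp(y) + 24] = (9*exp(2*y) + 36*exp(y) + 26)*exp(y)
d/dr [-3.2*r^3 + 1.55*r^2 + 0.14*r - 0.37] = -9.6*r^2 + 3.1*r + 0.14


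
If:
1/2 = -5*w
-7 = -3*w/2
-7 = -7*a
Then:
No Solution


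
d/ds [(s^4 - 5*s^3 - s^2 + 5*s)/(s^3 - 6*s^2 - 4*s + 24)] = (s^6 - 12*s^5 + 19*s^4 + 126*s^3 - 326*s^2 - 48*s + 120)/(s^6 - 12*s^5 + 28*s^4 + 96*s^3 - 272*s^2 - 192*s + 576)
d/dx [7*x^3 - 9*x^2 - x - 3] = 21*x^2 - 18*x - 1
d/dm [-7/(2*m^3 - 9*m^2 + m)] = 7*(6*m^2 - 18*m + 1)/(m^2*(2*m^2 - 9*m + 1)^2)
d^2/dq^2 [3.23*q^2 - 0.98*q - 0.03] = 6.46000000000000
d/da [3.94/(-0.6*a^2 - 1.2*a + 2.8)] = 4.728*(a + 1)/(0.6*a^2 + 1.2*a - 2.8)^2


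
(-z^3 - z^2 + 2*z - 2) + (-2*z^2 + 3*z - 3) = -z^3 - 3*z^2 + 5*z - 5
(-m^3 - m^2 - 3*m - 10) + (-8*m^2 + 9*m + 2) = -m^3 - 9*m^2 + 6*m - 8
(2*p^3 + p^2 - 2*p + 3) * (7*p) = 14*p^4 + 7*p^3 - 14*p^2 + 21*p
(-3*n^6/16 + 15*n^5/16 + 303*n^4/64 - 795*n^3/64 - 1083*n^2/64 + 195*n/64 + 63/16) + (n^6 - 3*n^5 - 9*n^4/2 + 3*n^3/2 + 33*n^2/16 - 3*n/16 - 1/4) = 13*n^6/16 - 33*n^5/16 + 15*n^4/64 - 699*n^3/64 - 951*n^2/64 + 183*n/64 + 59/16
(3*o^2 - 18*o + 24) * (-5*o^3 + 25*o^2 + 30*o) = -15*o^5 + 165*o^4 - 480*o^3 + 60*o^2 + 720*o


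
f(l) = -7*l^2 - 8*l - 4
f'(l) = -14*l - 8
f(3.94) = -144.19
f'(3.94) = -63.16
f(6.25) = -327.44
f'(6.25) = -95.50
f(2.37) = -62.28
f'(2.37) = -41.18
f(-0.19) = -2.73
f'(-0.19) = -5.34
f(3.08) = -95.04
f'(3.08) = -51.12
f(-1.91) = -14.26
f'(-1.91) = 18.74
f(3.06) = -94.03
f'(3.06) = -50.84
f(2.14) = -53.18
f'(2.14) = -37.96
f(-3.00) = -43.00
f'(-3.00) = 34.00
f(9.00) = -643.00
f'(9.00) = -134.00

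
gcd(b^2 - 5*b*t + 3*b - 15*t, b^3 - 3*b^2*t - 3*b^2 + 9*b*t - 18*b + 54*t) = b + 3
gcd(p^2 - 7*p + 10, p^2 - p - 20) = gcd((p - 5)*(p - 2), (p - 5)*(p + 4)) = p - 5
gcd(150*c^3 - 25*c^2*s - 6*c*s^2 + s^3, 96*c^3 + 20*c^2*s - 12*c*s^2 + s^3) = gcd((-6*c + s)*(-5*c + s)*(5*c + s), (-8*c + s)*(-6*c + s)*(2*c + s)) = -6*c + s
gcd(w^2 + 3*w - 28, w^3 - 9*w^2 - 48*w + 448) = w + 7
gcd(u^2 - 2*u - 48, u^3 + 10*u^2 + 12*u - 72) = u + 6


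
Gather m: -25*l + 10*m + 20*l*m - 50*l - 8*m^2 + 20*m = -75*l - 8*m^2 + m*(20*l + 30)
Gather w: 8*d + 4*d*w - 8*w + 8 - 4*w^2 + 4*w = 8*d - 4*w^2 + w*(4*d - 4) + 8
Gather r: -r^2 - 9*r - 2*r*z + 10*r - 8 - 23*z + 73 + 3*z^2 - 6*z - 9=-r^2 + r*(1 - 2*z) + 3*z^2 - 29*z + 56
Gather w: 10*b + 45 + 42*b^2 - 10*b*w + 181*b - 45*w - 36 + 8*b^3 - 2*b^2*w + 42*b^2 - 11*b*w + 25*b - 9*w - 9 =8*b^3 + 84*b^2 + 216*b + w*(-2*b^2 - 21*b - 54)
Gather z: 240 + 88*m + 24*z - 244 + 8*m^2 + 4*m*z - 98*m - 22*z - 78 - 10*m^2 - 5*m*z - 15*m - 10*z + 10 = -2*m^2 - 25*m + z*(-m - 8) - 72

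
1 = 1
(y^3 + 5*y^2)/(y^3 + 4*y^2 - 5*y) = y/(y - 1)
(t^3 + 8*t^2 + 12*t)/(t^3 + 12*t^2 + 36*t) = (t + 2)/(t + 6)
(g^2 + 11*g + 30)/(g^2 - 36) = (g + 5)/(g - 6)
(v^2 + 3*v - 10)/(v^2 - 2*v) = (v + 5)/v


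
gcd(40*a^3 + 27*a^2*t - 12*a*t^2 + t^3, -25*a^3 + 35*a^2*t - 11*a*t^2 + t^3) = -5*a + t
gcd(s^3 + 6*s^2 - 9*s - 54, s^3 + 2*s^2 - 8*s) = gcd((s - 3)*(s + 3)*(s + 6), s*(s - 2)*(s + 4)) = 1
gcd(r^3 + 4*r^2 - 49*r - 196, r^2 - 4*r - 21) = r - 7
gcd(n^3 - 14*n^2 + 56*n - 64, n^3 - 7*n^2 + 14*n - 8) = n^2 - 6*n + 8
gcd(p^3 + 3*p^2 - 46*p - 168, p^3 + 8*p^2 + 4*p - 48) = p^2 + 10*p + 24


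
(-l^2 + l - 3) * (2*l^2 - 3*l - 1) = -2*l^4 + 5*l^3 - 8*l^2 + 8*l + 3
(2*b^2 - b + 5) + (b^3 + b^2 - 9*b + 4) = b^3 + 3*b^2 - 10*b + 9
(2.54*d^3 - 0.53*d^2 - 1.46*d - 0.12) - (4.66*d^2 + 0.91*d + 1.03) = 2.54*d^3 - 5.19*d^2 - 2.37*d - 1.15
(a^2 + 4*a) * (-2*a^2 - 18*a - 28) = -2*a^4 - 26*a^3 - 100*a^2 - 112*a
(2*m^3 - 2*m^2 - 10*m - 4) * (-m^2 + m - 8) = -2*m^5 + 4*m^4 - 8*m^3 + 10*m^2 + 76*m + 32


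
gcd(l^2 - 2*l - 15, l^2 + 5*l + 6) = l + 3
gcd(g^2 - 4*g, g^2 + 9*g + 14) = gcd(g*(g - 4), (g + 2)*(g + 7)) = 1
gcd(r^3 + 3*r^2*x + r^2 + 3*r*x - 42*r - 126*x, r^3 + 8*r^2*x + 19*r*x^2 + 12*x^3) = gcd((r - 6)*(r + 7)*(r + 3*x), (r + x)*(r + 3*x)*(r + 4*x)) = r + 3*x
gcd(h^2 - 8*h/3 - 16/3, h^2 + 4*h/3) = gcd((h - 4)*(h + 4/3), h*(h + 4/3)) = h + 4/3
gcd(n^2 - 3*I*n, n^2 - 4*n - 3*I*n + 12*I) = n - 3*I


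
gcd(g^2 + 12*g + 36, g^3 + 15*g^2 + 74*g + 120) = g + 6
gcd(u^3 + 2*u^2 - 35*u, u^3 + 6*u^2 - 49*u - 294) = u + 7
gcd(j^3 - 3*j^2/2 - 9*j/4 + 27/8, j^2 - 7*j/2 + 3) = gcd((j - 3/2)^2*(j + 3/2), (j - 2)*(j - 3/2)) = j - 3/2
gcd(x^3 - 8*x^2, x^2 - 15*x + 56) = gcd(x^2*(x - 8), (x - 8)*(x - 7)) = x - 8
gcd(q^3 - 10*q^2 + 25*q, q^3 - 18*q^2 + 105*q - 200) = q^2 - 10*q + 25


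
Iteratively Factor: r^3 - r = (r)*(r^2 - 1) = r*(r - 1)*(r + 1)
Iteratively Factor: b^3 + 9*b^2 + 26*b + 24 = (b + 2)*(b^2 + 7*b + 12) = (b + 2)*(b + 4)*(b + 3)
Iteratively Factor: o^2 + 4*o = (o)*(o + 4)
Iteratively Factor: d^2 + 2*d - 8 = (d - 2)*(d + 4)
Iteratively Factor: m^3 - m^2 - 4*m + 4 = (m + 2)*(m^2 - 3*m + 2) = (m - 1)*(m + 2)*(m - 2)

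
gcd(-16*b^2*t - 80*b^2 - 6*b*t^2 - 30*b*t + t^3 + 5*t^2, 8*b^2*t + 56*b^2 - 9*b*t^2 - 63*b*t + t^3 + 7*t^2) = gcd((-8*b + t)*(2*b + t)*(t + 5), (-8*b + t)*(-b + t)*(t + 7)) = -8*b + t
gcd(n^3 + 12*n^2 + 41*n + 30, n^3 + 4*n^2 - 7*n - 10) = n^2 + 6*n + 5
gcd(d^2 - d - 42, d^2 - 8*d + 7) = d - 7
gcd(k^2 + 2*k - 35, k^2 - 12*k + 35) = k - 5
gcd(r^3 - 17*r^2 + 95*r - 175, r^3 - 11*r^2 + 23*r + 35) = r^2 - 12*r + 35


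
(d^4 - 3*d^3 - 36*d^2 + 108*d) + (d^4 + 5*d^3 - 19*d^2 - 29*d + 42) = 2*d^4 + 2*d^3 - 55*d^2 + 79*d + 42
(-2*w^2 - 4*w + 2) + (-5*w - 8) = -2*w^2 - 9*w - 6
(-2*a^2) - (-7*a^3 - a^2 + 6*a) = 7*a^3 - a^2 - 6*a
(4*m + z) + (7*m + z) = 11*m + 2*z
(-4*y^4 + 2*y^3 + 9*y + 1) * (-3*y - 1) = 12*y^5 - 2*y^4 - 2*y^3 - 27*y^2 - 12*y - 1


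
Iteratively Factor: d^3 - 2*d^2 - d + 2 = (d + 1)*(d^2 - 3*d + 2) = (d - 1)*(d + 1)*(d - 2)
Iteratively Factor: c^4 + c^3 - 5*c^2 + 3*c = (c)*(c^3 + c^2 - 5*c + 3) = c*(c - 1)*(c^2 + 2*c - 3) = c*(c - 1)^2*(c + 3)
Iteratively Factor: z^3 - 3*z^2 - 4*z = (z - 4)*(z^2 + z) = z*(z - 4)*(z + 1)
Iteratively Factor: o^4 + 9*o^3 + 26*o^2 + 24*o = (o)*(o^3 + 9*o^2 + 26*o + 24) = o*(o + 3)*(o^2 + 6*o + 8) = o*(o + 2)*(o + 3)*(o + 4)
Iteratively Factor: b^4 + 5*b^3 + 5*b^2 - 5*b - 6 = (b - 1)*(b^3 + 6*b^2 + 11*b + 6) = (b - 1)*(b + 3)*(b^2 + 3*b + 2) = (b - 1)*(b + 1)*(b + 3)*(b + 2)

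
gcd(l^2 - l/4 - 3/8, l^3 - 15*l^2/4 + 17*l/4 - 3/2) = l - 3/4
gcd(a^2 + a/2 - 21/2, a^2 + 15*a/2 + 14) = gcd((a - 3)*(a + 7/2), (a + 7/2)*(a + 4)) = a + 7/2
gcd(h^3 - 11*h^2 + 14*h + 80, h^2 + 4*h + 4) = h + 2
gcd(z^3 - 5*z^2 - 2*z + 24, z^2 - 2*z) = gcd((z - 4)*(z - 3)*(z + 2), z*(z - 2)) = 1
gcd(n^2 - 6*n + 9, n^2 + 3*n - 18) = n - 3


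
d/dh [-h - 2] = -1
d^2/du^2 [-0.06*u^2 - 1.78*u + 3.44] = -0.120000000000000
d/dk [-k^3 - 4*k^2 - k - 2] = -3*k^2 - 8*k - 1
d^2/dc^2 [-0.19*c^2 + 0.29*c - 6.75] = -0.380000000000000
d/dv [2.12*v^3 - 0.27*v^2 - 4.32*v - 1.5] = 6.36*v^2 - 0.54*v - 4.32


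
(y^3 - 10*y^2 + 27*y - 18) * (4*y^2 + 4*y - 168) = 4*y^5 - 36*y^4 - 100*y^3 + 1716*y^2 - 4608*y + 3024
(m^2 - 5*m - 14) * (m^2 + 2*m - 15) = m^4 - 3*m^3 - 39*m^2 + 47*m + 210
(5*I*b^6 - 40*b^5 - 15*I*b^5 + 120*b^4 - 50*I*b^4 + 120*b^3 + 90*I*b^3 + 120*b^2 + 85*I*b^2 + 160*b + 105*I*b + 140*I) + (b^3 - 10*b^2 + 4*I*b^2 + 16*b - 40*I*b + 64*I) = 5*I*b^6 - 40*b^5 - 15*I*b^5 + 120*b^4 - 50*I*b^4 + 121*b^3 + 90*I*b^3 + 110*b^2 + 89*I*b^2 + 176*b + 65*I*b + 204*I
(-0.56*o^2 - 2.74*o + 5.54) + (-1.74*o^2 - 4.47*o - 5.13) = -2.3*o^2 - 7.21*o + 0.41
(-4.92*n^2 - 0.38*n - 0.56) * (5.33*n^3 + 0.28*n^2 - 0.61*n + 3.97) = -26.2236*n^5 - 3.403*n^4 - 0.0900000000000005*n^3 - 19.4574*n^2 - 1.167*n - 2.2232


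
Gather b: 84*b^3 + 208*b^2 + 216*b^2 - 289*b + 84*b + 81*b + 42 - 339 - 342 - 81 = 84*b^3 + 424*b^2 - 124*b - 720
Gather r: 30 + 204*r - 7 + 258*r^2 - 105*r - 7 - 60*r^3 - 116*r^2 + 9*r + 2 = -60*r^3 + 142*r^2 + 108*r + 18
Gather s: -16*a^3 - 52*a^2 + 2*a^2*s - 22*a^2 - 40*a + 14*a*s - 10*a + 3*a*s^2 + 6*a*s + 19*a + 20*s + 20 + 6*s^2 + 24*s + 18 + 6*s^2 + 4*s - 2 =-16*a^3 - 74*a^2 - 31*a + s^2*(3*a + 12) + s*(2*a^2 + 20*a + 48) + 36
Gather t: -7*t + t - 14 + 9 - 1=-6*t - 6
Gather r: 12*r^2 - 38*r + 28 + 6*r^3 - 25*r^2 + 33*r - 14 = 6*r^3 - 13*r^2 - 5*r + 14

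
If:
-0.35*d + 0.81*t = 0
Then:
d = 2.31428571428571*t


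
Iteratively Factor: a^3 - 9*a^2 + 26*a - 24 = (a - 4)*(a^2 - 5*a + 6) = (a - 4)*(a - 2)*(a - 3)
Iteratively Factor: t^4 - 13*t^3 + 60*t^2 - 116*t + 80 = (t - 2)*(t^3 - 11*t^2 + 38*t - 40) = (t - 4)*(t - 2)*(t^2 - 7*t + 10) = (t - 4)*(t - 2)^2*(t - 5)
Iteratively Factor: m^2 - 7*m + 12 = (m - 3)*(m - 4)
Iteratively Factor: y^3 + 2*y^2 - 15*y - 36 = (y - 4)*(y^2 + 6*y + 9) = (y - 4)*(y + 3)*(y + 3)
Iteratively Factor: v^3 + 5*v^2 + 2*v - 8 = (v + 4)*(v^2 + v - 2) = (v - 1)*(v + 4)*(v + 2)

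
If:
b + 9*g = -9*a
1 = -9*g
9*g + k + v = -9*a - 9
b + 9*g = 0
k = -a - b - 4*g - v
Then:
No Solution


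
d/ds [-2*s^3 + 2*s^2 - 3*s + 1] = -6*s^2 + 4*s - 3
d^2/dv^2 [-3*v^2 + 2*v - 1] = -6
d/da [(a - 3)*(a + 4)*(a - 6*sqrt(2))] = 3*a^2 - 12*sqrt(2)*a + 2*a - 12 - 6*sqrt(2)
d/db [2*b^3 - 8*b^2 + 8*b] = 6*b^2 - 16*b + 8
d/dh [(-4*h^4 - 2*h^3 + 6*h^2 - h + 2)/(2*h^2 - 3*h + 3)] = (-16*h^5 + 32*h^4 - 36*h^3 - 34*h^2 + 28*h + 3)/(4*h^4 - 12*h^3 + 21*h^2 - 18*h + 9)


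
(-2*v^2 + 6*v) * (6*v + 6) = -12*v^3 + 24*v^2 + 36*v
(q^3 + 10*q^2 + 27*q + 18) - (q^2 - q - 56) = q^3 + 9*q^2 + 28*q + 74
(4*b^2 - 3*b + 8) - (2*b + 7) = 4*b^2 - 5*b + 1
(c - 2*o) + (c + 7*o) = 2*c + 5*o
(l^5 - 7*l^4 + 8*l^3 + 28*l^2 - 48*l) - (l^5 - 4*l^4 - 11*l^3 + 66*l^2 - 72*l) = -3*l^4 + 19*l^3 - 38*l^2 + 24*l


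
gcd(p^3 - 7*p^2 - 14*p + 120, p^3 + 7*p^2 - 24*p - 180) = p - 5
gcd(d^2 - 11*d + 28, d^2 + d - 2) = 1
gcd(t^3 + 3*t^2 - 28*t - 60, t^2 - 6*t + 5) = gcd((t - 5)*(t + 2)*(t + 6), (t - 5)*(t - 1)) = t - 5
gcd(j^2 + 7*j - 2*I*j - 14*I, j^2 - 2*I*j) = j - 2*I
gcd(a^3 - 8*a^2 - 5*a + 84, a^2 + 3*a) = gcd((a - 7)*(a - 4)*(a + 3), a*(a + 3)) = a + 3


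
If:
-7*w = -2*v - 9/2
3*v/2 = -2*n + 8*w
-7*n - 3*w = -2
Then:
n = 125/202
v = -502/101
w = -157/202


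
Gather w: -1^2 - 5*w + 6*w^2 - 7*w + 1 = 6*w^2 - 12*w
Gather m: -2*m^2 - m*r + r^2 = -2*m^2 - m*r + r^2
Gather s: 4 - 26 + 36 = 14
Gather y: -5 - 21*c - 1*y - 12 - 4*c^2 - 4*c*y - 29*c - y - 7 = -4*c^2 - 50*c + y*(-4*c - 2) - 24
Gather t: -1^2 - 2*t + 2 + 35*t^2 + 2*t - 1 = 35*t^2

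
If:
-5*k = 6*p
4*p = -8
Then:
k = 12/5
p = -2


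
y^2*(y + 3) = y^3 + 3*y^2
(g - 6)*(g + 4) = g^2 - 2*g - 24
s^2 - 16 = (s - 4)*(s + 4)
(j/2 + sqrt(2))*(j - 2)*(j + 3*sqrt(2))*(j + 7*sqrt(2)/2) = j^4/2 - j^3 + 17*sqrt(2)*j^3/4 - 17*sqrt(2)*j^2/2 + 47*j^2/2 - 47*j + 21*sqrt(2)*j - 42*sqrt(2)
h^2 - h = h*(h - 1)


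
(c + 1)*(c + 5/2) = c^2 + 7*c/2 + 5/2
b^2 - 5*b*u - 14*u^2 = (b - 7*u)*(b + 2*u)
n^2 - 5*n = n*(n - 5)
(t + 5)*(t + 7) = t^2 + 12*t + 35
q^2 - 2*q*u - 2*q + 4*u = (q - 2)*(q - 2*u)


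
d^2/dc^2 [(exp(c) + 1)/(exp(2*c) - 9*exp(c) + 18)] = (exp(4*c) + 13*exp(3*c) - 135*exp(2*c) + 171*exp(c) + 486)*exp(c)/(exp(6*c) - 27*exp(5*c) + 297*exp(4*c) - 1701*exp(3*c) + 5346*exp(2*c) - 8748*exp(c) + 5832)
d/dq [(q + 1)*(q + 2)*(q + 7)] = 3*q^2 + 20*q + 23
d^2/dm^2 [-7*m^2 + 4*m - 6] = -14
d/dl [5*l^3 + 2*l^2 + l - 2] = 15*l^2 + 4*l + 1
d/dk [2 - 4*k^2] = -8*k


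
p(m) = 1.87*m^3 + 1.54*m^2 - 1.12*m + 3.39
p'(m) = 5.61*m^2 + 3.08*m - 1.12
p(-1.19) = 3.75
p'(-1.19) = 3.16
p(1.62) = 13.57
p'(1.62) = 18.59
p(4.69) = 224.92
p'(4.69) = 136.72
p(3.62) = 108.23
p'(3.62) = 83.55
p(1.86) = 18.67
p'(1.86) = 24.02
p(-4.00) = -87.17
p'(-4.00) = 76.32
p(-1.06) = 4.08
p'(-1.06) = 1.92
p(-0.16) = 3.60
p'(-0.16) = -1.47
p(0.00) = 3.39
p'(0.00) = -1.12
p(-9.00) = -1225.02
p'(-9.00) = 425.57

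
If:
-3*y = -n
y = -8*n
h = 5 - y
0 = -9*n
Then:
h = 5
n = 0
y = 0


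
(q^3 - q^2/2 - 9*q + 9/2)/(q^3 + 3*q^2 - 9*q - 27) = (q - 1/2)/(q + 3)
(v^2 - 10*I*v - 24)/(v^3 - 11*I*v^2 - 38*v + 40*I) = (v - 6*I)/(v^2 - 7*I*v - 10)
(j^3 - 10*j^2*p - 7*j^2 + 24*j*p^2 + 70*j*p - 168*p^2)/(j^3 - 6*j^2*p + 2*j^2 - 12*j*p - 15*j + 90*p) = (j^2 - 4*j*p - 7*j + 28*p)/(j^2 + 2*j - 15)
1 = 1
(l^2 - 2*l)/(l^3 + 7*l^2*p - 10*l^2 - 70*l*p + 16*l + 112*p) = l/(l^2 + 7*l*p - 8*l - 56*p)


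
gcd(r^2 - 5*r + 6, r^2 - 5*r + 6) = r^2 - 5*r + 6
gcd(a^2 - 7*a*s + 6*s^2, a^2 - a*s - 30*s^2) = -a + 6*s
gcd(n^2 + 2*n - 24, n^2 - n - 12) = n - 4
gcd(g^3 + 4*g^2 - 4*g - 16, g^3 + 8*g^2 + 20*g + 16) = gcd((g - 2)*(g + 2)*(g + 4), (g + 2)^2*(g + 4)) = g^2 + 6*g + 8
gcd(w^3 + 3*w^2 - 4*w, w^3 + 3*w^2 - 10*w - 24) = w + 4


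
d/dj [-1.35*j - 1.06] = -1.35000000000000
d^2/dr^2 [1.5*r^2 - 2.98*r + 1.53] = 3.00000000000000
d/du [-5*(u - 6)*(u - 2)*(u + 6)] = -15*u^2 + 20*u + 180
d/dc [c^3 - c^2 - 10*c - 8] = 3*c^2 - 2*c - 10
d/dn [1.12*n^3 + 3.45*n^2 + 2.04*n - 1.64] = 3.36*n^2 + 6.9*n + 2.04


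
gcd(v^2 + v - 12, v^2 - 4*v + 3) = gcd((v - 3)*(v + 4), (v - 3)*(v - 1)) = v - 3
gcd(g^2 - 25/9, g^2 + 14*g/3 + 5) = g + 5/3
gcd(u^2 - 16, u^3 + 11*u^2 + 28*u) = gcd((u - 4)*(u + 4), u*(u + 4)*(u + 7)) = u + 4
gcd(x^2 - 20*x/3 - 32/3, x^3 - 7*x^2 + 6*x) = 1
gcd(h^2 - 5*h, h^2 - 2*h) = h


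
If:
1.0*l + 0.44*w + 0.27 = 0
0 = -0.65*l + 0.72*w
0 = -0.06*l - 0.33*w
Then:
No Solution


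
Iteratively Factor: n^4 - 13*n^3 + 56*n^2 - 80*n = (n - 4)*(n^3 - 9*n^2 + 20*n) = (n - 4)^2*(n^2 - 5*n) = n*(n - 4)^2*(n - 5)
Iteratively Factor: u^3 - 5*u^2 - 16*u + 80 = (u - 4)*(u^2 - u - 20) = (u - 4)*(u + 4)*(u - 5)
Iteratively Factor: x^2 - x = (x - 1)*(x)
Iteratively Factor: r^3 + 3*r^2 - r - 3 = (r - 1)*(r^2 + 4*r + 3) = (r - 1)*(r + 3)*(r + 1)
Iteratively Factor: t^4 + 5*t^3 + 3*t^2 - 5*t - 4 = (t + 4)*(t^3 + t^2 - t - 1) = (t - 1)*(t + 4)*(t^2 + 2*t + 1) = (t - 1)*(t + 1)*(t + 4)*(t + 1)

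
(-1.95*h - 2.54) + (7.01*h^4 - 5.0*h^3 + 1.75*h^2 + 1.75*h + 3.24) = 7.01*h^4 - 5.0*h^3 + 1.75*h^2 - 0.2*h + 0.7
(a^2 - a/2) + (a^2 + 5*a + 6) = 2*a^2 + 9*a/2 + 6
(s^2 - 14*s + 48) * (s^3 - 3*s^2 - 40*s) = s^5 - 17*s^4 + 50*s^3 + 416*s^2 - 1920*s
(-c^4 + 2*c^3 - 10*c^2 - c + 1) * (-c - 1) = c^5 - c^4 + 8*c^3 + 11*c^2 - 1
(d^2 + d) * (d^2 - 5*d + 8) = d^4 - 4*d^3 + 3*d^2 + 8*d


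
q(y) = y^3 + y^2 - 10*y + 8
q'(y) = 3*y^2 + 2*y - 10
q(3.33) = 22.71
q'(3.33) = 29.93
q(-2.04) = 24.07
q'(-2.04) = -1.60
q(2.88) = 11.38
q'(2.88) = 20.64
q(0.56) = 2.89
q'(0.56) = -7.94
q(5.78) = 176.71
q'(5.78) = 101.79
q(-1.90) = 23.75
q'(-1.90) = -2.97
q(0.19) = 6.14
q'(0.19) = -9.51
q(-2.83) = 21.64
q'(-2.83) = 8.37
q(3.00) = 14.00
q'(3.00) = 23.00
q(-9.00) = -550.00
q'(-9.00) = 215.00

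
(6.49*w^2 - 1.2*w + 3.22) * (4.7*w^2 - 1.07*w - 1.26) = 30.503*w^4 - 12.5843*w^3 + 8.2406*w^2 - 1.9334*w - 4.0572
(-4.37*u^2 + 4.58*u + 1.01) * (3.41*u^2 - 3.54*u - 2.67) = -14.9017*u^4 + 31.0876*u^3 - 1.1012*u^2 - 15.804*u - 2.6967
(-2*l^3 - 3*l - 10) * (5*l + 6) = -10*l^4 - 12*l^3 - 15*l^2 - 68*l - 60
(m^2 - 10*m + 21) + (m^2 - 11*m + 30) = 2*m^2 - 21*m + 51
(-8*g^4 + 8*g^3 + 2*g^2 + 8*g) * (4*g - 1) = -32*g^5 + 40*g^4 + 30*g^2 - 8*g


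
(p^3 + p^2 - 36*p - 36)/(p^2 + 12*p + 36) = (p^2 - 5*p - 6)/(p + 6)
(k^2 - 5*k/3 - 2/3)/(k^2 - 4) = (k + 1/3)/(k + 2)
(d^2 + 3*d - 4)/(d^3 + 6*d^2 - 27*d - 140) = (d - 1)/(d^2 + 2*d - 35)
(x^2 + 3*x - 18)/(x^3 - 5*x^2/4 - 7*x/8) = 8*(-x^2 - 3*x + 18)/(x*(-8*x^2 + 10*x + 7))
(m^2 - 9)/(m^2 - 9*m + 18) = (m + 3)/(m - 6)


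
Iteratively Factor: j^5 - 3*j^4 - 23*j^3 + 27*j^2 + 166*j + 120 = (j - 5)*(j^4 + 2*j^3 - 13*j^2 - 38*j - 24) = (j - 5)*(j + 2)*(j^3 - 13*j - 12) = (j - 5)*(j + 2)*(j + 3)*(j^2 - 3*j - 4) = (j - 5)*(j + 1)*(j + 2)*(j + 3)*(j - 4)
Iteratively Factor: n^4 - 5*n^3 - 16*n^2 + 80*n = (n - 4)*(n^3 - n^2 - 20*n) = (n - 4)*(n + 4)*(n^2 - 5*n) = n*(n - 4)*(n + 4)*(n - 5)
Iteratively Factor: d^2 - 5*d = (d)*(d - 5)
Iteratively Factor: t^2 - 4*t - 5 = (t - 5)*(t + 1)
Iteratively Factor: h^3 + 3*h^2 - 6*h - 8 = (h + 4)*(h^2 - h - 2) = (h + 1)*(h + 4)*(h - 2)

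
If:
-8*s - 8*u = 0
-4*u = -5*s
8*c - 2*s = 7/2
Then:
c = 7/16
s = 0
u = 0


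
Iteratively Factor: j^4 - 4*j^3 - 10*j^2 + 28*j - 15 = (j + 3)*(j^3 - 7*j^2 + 11*j - 5) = (j - 1)*(j + 3)*(j^2 - 6*j + 5) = (j - 1)^2*(j + 3)*(j - 5)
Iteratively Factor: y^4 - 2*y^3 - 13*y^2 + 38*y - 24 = (y - 3)*(y^3 + y^2 - 10*y + 8) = (y - 3)*(y + 4)*(y^2 - 3*y + 2) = (y - 3)*(y - 2)*(y + 4)*(y - 1)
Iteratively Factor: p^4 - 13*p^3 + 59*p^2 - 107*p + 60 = (p - 5)*(p^3 - 8*p^2 + 19*p - 12) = (p - 5)*(p - 3)*(p^2 - 5*p + 4) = (p - 5)*(p - 3)*(p - 1)*(p - 4)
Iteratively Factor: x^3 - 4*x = (x)*(x^2 - 4) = x*(x + 2)*(x - 2)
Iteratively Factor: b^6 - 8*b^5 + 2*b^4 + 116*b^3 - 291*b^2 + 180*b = (b)*(b^5 - 8*b^4 + 2*b^3 + 116*b^2 - 291*b + 180) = b*(b - 3)*(b^4 - 5*b^3 - 13*b^2 + 77*b - 60) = b*(b - 3)^2*(b^3 - 2*b^2 - 19*b + 20) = b*(b - 3)^2*(b - 1)*(b^2 - b - 20) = b*(b - 5)*(b - 3)^2*(b - 1)*(b + 4)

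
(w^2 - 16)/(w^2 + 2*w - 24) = (w + 4)/(w + 6)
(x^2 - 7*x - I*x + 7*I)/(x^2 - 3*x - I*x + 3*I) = (x - 7)/(x - 3)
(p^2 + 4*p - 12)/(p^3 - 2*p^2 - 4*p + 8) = (p + 6)/(p^2 - 4)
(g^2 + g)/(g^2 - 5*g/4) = 4*(g + 1)/(4*g - 5)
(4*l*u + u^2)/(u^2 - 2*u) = (4*l + u)/(u - 2)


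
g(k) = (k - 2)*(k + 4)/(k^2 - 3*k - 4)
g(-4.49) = 0.11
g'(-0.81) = -50.00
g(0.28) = 1.55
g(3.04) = -1.89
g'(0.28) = -1.33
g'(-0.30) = -3.85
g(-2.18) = -1.04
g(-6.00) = 0.32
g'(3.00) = -3.31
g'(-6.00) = -0.10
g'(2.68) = -1.97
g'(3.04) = -3.58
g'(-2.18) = -1.38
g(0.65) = 1.14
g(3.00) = -1.75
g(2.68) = -0.94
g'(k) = (3 - 2*k)*(k - 2)*(k + 4)/(k^2 - 3*k - 4)^2 + (k - 2)/(k^2 - 3*k - 4) + (k + 4)/(k^2 - 3*k - 4)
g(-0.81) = 9.81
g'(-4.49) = -0.19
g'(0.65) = -0.95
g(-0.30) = 2.83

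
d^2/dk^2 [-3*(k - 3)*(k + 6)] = -6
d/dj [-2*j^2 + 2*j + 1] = 2 - 4*j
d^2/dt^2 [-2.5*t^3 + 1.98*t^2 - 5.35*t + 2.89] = 3.96 - 15.0*t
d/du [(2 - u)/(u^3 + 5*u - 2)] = (-u^3 - 5*u + (u - 2)*(3*u^2 + 5) + 2)/(u^3 + 5*u - 2)^2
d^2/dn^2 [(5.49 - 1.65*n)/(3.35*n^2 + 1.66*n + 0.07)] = (-(1.65*n - 5.49)*(6.7*n + 1.66)*(13.4*n + 3.32) + (33.165*n - 31.305)*(3.35*n^2 + 1.66*n + 0.07))/(3.35*n^2 + 1.66*n + 0.07)^3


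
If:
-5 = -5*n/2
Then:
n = 2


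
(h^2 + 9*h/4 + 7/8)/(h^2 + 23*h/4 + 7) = (h + 1/2)/(h + 4)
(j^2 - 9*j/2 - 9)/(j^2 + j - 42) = (j + 3/2)/(j + 7)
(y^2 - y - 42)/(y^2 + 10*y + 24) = (y - 7)/(y + 4)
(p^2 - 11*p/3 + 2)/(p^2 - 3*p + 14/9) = 3*(p - 3)/(3*p - 7)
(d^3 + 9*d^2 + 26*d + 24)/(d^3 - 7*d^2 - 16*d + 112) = (d^2 + 5*d + 6)/(d^2 - 11*d + 28)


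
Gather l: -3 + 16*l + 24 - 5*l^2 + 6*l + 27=-5*l^2 + 22*l + 48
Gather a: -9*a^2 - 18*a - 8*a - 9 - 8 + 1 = -9*a^2 - 26*a - 16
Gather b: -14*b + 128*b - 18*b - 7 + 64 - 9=96*b + 48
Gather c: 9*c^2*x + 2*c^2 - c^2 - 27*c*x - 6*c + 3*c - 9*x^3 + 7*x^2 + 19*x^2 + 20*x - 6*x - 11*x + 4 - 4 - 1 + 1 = c^2*(9*x + 1) + c*(-27*x - 3) - 9*x^3 + 26*x^2 + 3*x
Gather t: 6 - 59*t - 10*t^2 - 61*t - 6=-10*t^2 - 120*t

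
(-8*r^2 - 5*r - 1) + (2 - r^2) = -9*r^2 - 5*r + 1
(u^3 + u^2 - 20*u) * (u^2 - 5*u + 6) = u^5 - 4*u^4 - 19*u^3 + 106*u^2 - 120*u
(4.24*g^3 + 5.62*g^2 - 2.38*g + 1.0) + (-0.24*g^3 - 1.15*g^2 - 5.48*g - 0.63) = 4.0*g^3 + 4.47*g^2 - 7.86*g + 0.37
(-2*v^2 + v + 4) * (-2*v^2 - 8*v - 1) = 4*v^4 + 14*v^3 - 14*v^2 - 33*v - 4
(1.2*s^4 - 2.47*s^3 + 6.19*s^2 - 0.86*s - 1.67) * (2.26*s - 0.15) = 2.712*s^5 - 5.7622*s^4 + 14.3599*s^3 - 2.8721*s^2 - 3.6452*s + 0.2505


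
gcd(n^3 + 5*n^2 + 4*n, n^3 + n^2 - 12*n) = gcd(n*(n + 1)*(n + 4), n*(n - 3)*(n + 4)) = n^2 + 4*n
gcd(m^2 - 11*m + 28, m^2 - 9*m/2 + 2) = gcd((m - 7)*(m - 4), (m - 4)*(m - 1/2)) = m - 4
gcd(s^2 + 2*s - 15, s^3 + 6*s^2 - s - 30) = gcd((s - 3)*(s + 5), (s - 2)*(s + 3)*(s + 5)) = s + 5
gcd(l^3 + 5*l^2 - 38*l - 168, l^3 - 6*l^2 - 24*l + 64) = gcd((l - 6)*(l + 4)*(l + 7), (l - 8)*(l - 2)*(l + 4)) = l + 4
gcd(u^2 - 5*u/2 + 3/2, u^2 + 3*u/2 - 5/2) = u - 1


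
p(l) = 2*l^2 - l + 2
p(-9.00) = 173.00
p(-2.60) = 18.12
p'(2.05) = 7.20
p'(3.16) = 11.64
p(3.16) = 18.81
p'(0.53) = 1.12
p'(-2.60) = -11.40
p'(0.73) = 1.92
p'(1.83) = 6.32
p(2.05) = 8.36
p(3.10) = 18.12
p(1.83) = 6.87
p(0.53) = 2.03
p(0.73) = 2.34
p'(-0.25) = -2.00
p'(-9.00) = -37.00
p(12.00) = 278.00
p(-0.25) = 2.38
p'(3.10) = 11.40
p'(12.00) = 47.00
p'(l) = 4*l - 1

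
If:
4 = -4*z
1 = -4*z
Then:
No Solution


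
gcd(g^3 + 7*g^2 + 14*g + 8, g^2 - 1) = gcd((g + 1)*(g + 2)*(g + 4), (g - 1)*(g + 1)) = g + 1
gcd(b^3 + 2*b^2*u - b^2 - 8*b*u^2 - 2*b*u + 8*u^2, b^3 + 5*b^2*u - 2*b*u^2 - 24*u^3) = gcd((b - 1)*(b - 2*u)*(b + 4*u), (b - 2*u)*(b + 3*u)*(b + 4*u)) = -b^2 - 2*b*u + 8*u^2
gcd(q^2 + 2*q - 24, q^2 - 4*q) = q - 4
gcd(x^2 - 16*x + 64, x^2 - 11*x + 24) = x - 8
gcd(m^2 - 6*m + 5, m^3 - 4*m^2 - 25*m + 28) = m - 1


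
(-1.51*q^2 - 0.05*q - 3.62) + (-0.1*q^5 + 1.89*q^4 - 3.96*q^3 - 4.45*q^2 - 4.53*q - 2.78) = -0.1*q^5 + 1.89*q^4 - 3.96*q^3 - 5.96*q^2 - 4.58*q - 6.4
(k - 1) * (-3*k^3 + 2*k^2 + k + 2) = -3*k^4 + 5*k^3 - k^2 + k - 2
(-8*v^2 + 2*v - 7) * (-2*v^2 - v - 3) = 16*v^4 + 4*v^3 + 36*v^2 + v + 21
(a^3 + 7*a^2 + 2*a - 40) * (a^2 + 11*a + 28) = a^5 + 18*a^4 + 107*a^3 + 178*a^2 - 384*a - 1120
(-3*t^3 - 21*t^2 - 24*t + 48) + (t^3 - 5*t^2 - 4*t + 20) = -2*t^3 - 26*t^2 - 28*t + 68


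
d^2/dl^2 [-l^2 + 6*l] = -2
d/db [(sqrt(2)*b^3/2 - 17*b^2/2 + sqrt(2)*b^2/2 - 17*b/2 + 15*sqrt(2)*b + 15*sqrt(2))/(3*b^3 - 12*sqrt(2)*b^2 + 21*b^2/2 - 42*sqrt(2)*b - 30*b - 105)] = (5*sqrt(2)*b^4 + 18*b^4 - 160*sqrt(2)*b^3 - 44*b^3 - 280*sqrt(2)*b^2 + 883*b^2 - 560*sqrt(2)*b + 3340*b - 1500*sqrt(2) + 2870)/(3*(4*b^6 - 32*sqrt(2)*b^5 + 28*b^5 - 224*sqrt(2)*b^4 + 97*b^4 - 72*sqrt(2)*b^3 + 336*b^3 + 988*b^2 + 2240*sqrt(2)*b^2 + 2800*b + 3920*sqrt(2)*b + 4900))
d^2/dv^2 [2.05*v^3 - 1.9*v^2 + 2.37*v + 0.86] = 12.3*v - 3.8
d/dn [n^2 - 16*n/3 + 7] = 2*n - 16/3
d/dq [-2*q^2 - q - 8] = -4*q - 1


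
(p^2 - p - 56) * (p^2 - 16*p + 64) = p^4 - 17*p^3 + 24*p^2 + 832*p - 3584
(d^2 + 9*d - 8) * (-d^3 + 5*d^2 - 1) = -d^5 - 4*d^4 + 53*d^3 - 41*d^2 - 9*d + 8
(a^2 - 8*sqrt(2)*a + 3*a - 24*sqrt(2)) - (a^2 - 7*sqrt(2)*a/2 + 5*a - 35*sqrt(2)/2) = -9*sqrt(2)*a/2 - 2*a - 13*sqrt(2)/2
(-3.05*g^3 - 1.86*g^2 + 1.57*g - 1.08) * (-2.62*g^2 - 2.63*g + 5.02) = 7.991*g^5 + 12.8947*g^4 - 14.5326*g^3 - 10.6367*g^2 + 10.7218*g - 5.4216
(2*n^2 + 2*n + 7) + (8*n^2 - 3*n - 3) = 10*n^2 - n + 4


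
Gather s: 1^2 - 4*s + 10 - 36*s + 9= 20 - 40*s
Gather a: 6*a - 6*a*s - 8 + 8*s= a*(6 - 6*s) + 8*s - 8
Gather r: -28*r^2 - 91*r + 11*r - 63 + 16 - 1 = -28*r^2 - 80*r - 48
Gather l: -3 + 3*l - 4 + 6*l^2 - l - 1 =6*l^2 + 2*l - 8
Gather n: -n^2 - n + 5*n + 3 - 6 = -n^2 + 4*n - 3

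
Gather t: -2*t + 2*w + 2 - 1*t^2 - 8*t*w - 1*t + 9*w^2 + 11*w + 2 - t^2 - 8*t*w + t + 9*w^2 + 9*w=-2*t^2 + t*(-16*w - 2) + 18*w^2 + 22*w + 4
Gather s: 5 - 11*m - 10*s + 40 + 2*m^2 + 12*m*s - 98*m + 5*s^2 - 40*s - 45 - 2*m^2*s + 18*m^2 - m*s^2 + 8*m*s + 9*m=20*m^2 - 100*m + s^2*(5 - m) + s*(-2*m^2 + 20*m - 50)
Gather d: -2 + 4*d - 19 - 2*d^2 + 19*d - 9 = -2*d^2 + 23*d - 30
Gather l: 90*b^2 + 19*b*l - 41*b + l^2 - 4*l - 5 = 90*b^2 - 41*b + l^2 + l*(19*b - 4) - 5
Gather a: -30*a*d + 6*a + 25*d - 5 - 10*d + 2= a*(6 - 30*d) + 15*d - 3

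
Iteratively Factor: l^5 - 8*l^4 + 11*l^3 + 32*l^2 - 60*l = (l + 2)*(l^4 - 10*l^3 + 31*l^2 - 30*l) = (l - 5)*(l + 2)*(l^3 - 5*l^2 + 6*l) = l*(l - 5)*(l + 2)*(l^2 - 5*l + 6) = l*(l - 5)*(l - 2)*(l + 2)*(l - 3)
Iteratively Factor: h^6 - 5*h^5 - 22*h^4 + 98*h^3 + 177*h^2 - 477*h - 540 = (h - 4)*(h^5 - h^4 - 26*h^3 - 6*h^2 + 153*h + 135) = (h - 4)*(h + 3)*(h^4 - 4*h^3 - 14*h^2 + 36*h + 45) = (h - 5)*(h - 4)*(h + 3)*(h^3 + h^2 - 9*h - 9) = (h - 5)*(h - 4)*(h - 3)*(h + 3)*(h^2 + 4*h + 3) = (h - 5)*(h - 4)*(h - 3)*(h + 1)*(h + 3)*(h + 3)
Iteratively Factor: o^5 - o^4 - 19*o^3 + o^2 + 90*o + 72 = (o + 3)*(o^4 - 4*o^3 - 7*o^2 + 22*o + 24) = (o - 3)*(o + 3)*(o^3 - o^2 - 10*o - 8) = (o - 3)*(o + 2)*(o + 3)*(o^2 - 3*o - 4) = (o - 3)*(o + 1)*(o + 2)*(o + 3)*(o - 4)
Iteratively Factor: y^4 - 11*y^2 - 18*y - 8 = (y + 1)*(y^3 - y^2 - 10*y - 8) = (y + 1)*(y + 2)*(y^2 - 3*y - 4) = (y + 1)^2*(y + 2)*(y - 4)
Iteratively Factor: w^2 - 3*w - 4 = (w - 4)*(w + 1)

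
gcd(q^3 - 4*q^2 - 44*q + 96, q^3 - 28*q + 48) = q^2 + 4*q - 12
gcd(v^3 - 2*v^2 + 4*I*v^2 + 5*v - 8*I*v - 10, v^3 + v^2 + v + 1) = v - I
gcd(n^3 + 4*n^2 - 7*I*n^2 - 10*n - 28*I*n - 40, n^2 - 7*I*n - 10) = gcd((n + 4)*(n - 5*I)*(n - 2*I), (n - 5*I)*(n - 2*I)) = n^2 - 7*I*n - 10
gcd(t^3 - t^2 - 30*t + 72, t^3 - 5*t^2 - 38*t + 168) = t^2 + 2*t - 24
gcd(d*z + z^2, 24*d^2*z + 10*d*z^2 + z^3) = z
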